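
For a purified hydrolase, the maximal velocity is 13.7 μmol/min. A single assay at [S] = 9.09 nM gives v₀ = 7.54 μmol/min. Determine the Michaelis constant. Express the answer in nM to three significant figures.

v/Vmax = 7.54/13.7 = 0.5504 = [S]/(Km+[S]).
So Km + [S] = [S]/0.5504 = 16.52 nM, giving Km = 16.52 − 9.09 = 7.43 nM.

7.43 nM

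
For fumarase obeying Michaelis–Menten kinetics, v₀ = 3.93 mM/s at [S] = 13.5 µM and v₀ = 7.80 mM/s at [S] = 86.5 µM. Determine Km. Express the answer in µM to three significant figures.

19.3 µM

From v = Vmax[S]/(Km+[S]), each point gives Vmax = v(Km+[S])/[S].
Equating: 3.93(Km+13.5)/13.5 = 7.80(Km+86.5)/86.5.
0.2911·Km + 3.93 = 0.09017·Km + 7.80, so (0.2911 − 0.09017)·Km = 7.80 − 3.93.
Km = 3.870/0.2009 = 19.3 µM; then Vmax = 3.93(19.3+13.5)/13.5 = 9.54 mM/s.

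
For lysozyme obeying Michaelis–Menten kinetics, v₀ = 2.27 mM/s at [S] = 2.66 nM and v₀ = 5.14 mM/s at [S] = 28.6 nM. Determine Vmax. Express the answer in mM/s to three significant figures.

5.91 mM/s

In reciprocal form, 1/v = (Km/Vmax)·(1/[S]) + 1/Vmax. The two points give (1/[S], 1/v) = (0.3759, 0.4405) and (0.03497, 0.1946).
Slope = (0.4405 − 0.1946)/(0.3759 − 0.03497) = 0.7214; intercept = 0.4405 − 0.7214×0.3759 = 0.1693.
Vmax = 1/intercept = 5.91 mM/s; Km = slope × Vmax = 0.7214 × 5.91 = 4.26 nM.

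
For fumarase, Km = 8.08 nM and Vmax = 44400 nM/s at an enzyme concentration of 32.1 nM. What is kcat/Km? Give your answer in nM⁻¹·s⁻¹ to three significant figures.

171 nM⁻¹·s⁻¹

kcat = Vmax/[E]total = 44400/32.1 = 1380 s⁻¹.
kcat/Km = 1380/8.08 = 171 nM⁻¹·s⁻¹.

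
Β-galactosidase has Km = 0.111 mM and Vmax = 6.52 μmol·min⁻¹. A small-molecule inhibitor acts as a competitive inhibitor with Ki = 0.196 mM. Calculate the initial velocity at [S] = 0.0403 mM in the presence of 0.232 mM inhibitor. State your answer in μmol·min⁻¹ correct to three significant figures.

With α = 1 + [I]/Ki = 1 + 0.232/0.196 = 2.184, the competitive rate law is v = Vmax[S] / (αKm + [S]).
v = 6.52×0.0403 / (2.184×0.111 + 0.0403) = 0.2628/0.2827 = 0.929 μmol·min⁻¹.

0.929 μmol·min⁻¹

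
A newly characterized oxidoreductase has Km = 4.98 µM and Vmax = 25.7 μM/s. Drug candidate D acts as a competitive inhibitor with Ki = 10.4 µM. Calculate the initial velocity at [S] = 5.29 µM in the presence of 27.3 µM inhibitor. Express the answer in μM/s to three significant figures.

α = 1 + [I]/Ki = 1 + 27.3/10.4 = 3.625.
For a competitive inhibitor, Vmax is unchanged and the apparent Km becomes α·Km: Km,app = 18.1 µM, Vmax,app = 25.7 μM/s.
v = Vmax,app·[S]/(Km,app + [S]) = 25.7 × 5.29/(18.1 + 5.29) = 5.82 μM/s.

5.82 μM/s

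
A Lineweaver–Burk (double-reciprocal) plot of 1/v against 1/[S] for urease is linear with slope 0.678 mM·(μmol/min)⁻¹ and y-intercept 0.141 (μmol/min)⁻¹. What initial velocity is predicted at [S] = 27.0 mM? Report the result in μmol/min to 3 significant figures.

The y-intercept is 1/Vmax, so Vmax = 1/0.141 = 7.09 μmol/min.
The slope is Km/Vmax, so Km = 0.678 × 7.09 = 4.81 mM.
Then v = 7.09 × 27.0/(4.81 + 27.0) = 6.02 μmol/min.

6.02 μmol/min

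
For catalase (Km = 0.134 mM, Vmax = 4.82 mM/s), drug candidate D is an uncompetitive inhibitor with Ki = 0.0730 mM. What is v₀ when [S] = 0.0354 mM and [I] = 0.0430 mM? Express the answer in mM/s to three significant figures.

With α = 1 + [I]/Ki = 1 + 0.0430/0.0730 = 1.589, the uncompetitive rate law is v = (Vmax/α)·[S] / (Km/α + [S]).
v = (4.82/1.589)×0.0354 / (0.134/1.589 + 0.0354) = 0.1074/0.1197 = 0.897 mM/s.

0.897 mM/s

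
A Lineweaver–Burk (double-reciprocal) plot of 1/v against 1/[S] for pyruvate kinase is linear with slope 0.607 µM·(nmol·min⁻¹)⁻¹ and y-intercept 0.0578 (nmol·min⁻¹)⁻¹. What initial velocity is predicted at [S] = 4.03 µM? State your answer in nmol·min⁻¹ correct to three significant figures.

4.80 nmol·min⁻¹

The y-intercept is 1/Vmax, so Vmax = 1/0.0578 = 17.3 nmol·min⁻¹.
The slope is Km/Vmax, so Km = 0.607 × 17.3 = 10.5 µM.
Then v = 17.3 × 4.03/(10.5 + 4.03) = 4.80 nmol·min⁻¹.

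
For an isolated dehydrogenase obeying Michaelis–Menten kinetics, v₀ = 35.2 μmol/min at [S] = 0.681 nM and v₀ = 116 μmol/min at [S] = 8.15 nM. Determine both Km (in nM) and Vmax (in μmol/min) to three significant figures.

In reciprocal form, 1/v = (Km/Vmax)·(1/[S]) + 1/Vmax. The two points give (1/[S], 1/v) = (1.468, 0.02841) and (0.1227, 0.008621).
Slope = (0.02841 − 0.008621)/(1.468 − 0.1227) = 0.01470; intercept = 0.02841 − 0.01470×1.468 = 0.006816.
Vmax = 1/intercept = 147 μmol/min; Km = slope × Vmax = 0.01470 × 147 = 2.16 nM.

Km = 2.16 nM; Vmax = 147 μmol/min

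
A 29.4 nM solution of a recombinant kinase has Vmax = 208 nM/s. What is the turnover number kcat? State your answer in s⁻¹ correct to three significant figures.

kcat = Vmax/[E]total = 208 nM/s / 29.4 nM = 7.07 s⁻¹.

7.07 s⁻¹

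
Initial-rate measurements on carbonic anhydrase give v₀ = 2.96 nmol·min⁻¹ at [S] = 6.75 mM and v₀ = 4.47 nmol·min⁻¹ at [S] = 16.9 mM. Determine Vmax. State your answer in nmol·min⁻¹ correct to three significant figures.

6.77 nmol·min⁻¹

In reciprocal form, 1/v = (Km/Vmax)·(1/[S]) + 1/Vmax. The two points give (1/[S], 1/v) = (0.1481, 0.3378) and (0.05917, 0.2237).
Slope = (0.3378 − 0.2237)/(0.1481 − 0.05917) = 1.283; intercept = 0.3378 − 1.283×0.1481 = 0.1478.
Vmax = 1/intercept = 6.77 nmol·min⁻¹; Km = slope × Vmax = 1.283 × 6.77 = 8.68 mM.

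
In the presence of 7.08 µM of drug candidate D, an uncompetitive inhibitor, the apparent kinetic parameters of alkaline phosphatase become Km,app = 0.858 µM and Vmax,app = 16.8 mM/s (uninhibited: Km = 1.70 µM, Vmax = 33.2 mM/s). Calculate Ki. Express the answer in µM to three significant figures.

Uncompetitive: Vmax,app = Vmax/α (and Km,app = Km/α) with α = 1 + [I]/Ki.
α = Vmax/Vmax,app = 33.2/16.8 = 1.976.
Since α = 1 + [I]/Ki, [I]/Ki = 1.976 − 1 = 0.9762 and Ki = 7.08/0.9762 = 7.25 µM.

7.25 µM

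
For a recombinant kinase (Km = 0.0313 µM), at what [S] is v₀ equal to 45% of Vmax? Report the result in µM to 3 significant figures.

0.0256 µM

v/Vmax = [S]/(Km+[S]) = 0.45, so [S] = Km·0.45/(1 − 0.45) = 0.0313 × 0.8182.
[S] = 0.0256 µM.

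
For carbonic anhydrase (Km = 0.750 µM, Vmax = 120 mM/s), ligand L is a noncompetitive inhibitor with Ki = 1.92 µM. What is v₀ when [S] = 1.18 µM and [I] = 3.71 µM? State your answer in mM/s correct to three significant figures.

25.0 mM/s

α = 1 + [I]/Ki = 1 + 3.71/1.92 = 2.932.
For a noncompetitive inhibitor, Vmax is reduced to Vmax/α while Km is unchanged: Km,app = 0.750 µM, Vmax,app = 40.9 mM/s.
v = Vmax,app·[S]/(Km,app + [S]) = 40.9 × 1.18/(0.750 + 1.18) = 25.0 mM/s.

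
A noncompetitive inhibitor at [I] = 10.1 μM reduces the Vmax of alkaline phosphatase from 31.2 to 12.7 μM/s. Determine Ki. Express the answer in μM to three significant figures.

Noncompetitive: Vmax,app = Vmax/α with α = 1 + [I]/Ki.
α = Vmax/Vmax,app = 31.2/12.7 = 2.457.
Ki = [I]/(α − 1) = 10.1/1.457 = 6.93 μM.

6.93 μM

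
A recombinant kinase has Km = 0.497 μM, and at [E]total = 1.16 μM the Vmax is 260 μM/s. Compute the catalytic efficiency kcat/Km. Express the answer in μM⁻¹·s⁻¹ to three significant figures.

451 μM⁻¹·s⁻¹

kcat = Vmax/[E]total = 260/1.16 = 224 s⁻¹.
kcat/Km = 224/0.497 = 451 μM⁻¹·s⁻¹.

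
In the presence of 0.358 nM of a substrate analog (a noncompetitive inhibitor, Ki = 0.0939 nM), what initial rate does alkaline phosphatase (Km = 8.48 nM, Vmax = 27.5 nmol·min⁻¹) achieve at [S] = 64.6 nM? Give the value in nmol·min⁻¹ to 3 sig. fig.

α = 1 + [I]/Ki = 1 + 0.358/0.0939 = 4.813.
For a noncompetitive inhibitor, Vmax is reduced to Vmax/α while Km is unchanged: Km,app = 8.48 nM, Vmax,app = 5.71 nmol·min⁻¹.
v = Vmax,app·[S]/(Km,app + [S]) = 5.71 × 64.6/(8.48 + 64.6) = 5.05 nmol·min⁻¹.

5.05 nmol·min⁻¹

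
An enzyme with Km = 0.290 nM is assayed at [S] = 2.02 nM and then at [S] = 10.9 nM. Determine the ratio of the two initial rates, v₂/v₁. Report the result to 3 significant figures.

The fractional saturations are [S]/(Km+[S]) = 2.02/2.310 = 0.8745 and 10.9/11.19 = 0.9741.
v₂/v₁ is just their ratio: 0.9741/0.8745 = 1.11.

1.11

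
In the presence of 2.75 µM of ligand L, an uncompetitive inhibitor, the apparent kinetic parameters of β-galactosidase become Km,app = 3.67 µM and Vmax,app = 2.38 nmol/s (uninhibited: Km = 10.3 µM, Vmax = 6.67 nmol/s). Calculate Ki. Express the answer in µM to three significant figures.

Uncompetitive: Vmax,app = Vmax/α (and Km,app = Km/α) with α = 1 + [I]/Ki.
α = Vmax/Vmax,app = 6.67/2.38 = 2.803.
Ki = [I]/(α − 1) = 2.75/1.803 = 1.53 µM.

1.53 µM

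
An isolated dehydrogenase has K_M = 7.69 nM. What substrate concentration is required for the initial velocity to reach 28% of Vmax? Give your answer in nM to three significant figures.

v/Vmax = [S]/(Km+[S]) = 0.28, so [S] = Km·0.28/(1 − 0.28) = 7.69 × 0.3889.
[S] = 2.99 nM.

2.99 nM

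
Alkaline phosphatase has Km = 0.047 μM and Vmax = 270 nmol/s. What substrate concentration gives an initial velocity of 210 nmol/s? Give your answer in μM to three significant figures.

0.164 μM

The required fractional saturation is v/Vmax = 210/270 = 0.7778.
Then [S]/(Km+[S]) = 0.7778 ⇒ [S] = 0.047 × 0.7778/(1 − 0.7778) = 0.164 μM.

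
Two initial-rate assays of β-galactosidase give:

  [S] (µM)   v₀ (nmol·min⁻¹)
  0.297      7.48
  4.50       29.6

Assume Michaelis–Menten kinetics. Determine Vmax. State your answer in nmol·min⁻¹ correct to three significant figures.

In reciprocal form, 1/v = (Km/Vmax)·(1/[S]) + 1/Vmax. The two points give (1/[S], 1/v) = (3.367, 0.1337) and (0.2222, 0.03378).
Slope = (0.1337 − 0.03378)/(3.367 − 0.2222) = 0.03177; intercept = 0.1337 − 0.03177×3.367 = 0.02672.
Vmax = 1/intercept = 37.4 nmol·min⁻¹; Km = slope × Vmax = 0.03177 × 37.4 = 1.19 µM.

37.4 nmol·min⁻¹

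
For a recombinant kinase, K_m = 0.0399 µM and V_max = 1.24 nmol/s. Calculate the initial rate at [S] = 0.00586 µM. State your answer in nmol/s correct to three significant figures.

0.159 nmol/s

[S]/(Km+[S]) = 0.00586/0.04576 = 0.1281, the fractional saturation.
v = 0.1281 × Vmax = 0.1281 × 1.24 = 0.159 nmol/s.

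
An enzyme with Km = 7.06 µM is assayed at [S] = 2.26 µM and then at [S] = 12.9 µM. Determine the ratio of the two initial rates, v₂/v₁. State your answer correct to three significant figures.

2.67

The fractional saturations are [S]/(Km+[S]) = 2.26/9.320 = 0.2425 and 12.9/19.96 = 0.6463.
v₂/v₁ is just their ratio: 0.6463/0.2425 = 2.67.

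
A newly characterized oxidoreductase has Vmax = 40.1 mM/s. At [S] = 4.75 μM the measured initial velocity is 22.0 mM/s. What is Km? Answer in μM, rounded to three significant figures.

3.91 μM

From v = Vmax[S]/(Km+[S]), Km = [S](Vmax − v)/v.
Km = 4.75 × (40.1 − 22.0) / 22.0 = 85.98/22.0 = 3.91 μM.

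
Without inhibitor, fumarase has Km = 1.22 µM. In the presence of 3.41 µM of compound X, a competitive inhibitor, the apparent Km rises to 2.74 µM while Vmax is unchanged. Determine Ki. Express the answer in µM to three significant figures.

Competitive: Km,app = α·Km with α = 1 + [I]/Ki.
α = Km,app/Km = 2.74/1.22 = 2.246.
Since α = 1 + [I]/Ki, [I]/Ki = 2.246 − 1 = 1.246 and Ki = 3.41/1.246 = 2.74 µM.

2.74 µM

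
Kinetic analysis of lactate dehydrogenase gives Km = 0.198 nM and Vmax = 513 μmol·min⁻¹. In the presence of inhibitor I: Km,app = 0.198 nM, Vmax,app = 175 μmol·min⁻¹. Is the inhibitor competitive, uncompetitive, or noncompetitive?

noncompetitive

Vmax decreases (513 → 175 μmol·min⁻¹) while Km is unchanged — pure noncompetitive inhibition.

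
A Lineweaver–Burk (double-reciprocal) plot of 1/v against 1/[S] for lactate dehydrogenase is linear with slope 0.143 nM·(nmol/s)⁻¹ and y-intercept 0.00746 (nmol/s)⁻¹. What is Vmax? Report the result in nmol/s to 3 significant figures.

134 nmol/s

The y-intercept of a Lineweaver–Burk plot equals 1/Vmax, so Vmax = 1/0.00746 = 134 nmol/s.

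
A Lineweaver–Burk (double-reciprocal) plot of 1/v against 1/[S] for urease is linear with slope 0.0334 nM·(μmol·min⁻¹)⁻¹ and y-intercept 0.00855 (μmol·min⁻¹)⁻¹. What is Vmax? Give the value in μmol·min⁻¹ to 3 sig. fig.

117 μmol·min⁻¹

The y-intercept of a Lineweaver–Burk plot equals 1/Vmax, so Vmax = 1/0.00855 = 117 μmol·min⁻¹.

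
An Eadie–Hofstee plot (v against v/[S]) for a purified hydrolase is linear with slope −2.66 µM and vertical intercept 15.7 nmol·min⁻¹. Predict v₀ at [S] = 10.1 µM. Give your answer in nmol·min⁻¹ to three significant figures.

In the Eadie–Hofstee form v = Vmax − Km·(v/[S]), the slope is −Km and the intercept is Vmax, so Km = 2.66 µM and Vmax = 15.7 nmol·min⁻¹.
v = 15.7 × 10.1/(2.66 + 10.1) = 12.4 nmol·min⁻¹.

12.4 nmol·min⁻¹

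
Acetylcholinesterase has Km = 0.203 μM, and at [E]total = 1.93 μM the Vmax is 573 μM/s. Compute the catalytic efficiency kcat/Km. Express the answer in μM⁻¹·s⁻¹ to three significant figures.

kcat = Vmax/[E]total = 573/1.93 = 297 s⁻¹.
kcat/Km = 297/0.203 = 1460 μM⁻¹·s⁻¹.

1460 μM⁻¹·s⁻¹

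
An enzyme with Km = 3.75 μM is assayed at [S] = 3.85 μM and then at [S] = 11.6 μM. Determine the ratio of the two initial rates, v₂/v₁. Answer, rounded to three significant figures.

The fractional saturations are [S]/(Km+[S]) = 3.85/7.600 = 0.5066 and 11.6/15.35 = 0.7557.
v₂/v₁ is just their ratio: 0.7557/0.5066 = 1.49.

1.49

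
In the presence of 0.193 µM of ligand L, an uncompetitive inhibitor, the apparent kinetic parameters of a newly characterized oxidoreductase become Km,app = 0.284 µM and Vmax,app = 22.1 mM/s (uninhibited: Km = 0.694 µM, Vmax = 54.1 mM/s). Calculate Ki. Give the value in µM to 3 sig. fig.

Uncompetitive: Vmax,app = Vmax/α (and Km,app = Km/α) with α = 1 + [I]/Ki.
α = Vmax/Vmax,app = 54.1/22.1 = 2.448.
Ki = [I]/(α − 1) = 0.193/1.448 = 0.133 µM.

0.133 µM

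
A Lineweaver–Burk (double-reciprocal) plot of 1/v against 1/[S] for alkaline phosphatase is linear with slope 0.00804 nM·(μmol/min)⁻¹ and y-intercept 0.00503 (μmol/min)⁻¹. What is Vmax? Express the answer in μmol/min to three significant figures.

199 μmol/min

The y-intercept of a Lineweaver–Burk plot equals 1/Vmax, so Vmax = 1/0.00503 = 199 μmol/min.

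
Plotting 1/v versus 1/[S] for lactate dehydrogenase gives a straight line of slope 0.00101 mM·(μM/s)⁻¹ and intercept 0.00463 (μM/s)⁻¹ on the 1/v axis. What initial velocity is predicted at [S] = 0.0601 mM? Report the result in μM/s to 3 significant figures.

46.7 μM/s

The y-intercept is 1/Vmax, so Vmax = 1/0.00463 = 216 μM/s.
The slope is Km/Vmax, so Km = 0.00101 × 216 = 0.218 mM.
Then v = 216 × 0.0601/(0.218 + 0.0601) = 46.7 μM/s.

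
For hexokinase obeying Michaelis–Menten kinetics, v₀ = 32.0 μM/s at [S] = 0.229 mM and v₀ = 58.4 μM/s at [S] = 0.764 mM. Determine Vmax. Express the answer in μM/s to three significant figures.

90.3 μM/s

In reciprocal form, 1/v = (Km/Vmax)·(1/[S]) + 1/Vmax. The two points give (1/[S], 1/v) = (4.367, 0.03125) and (1.309, 0.01712).
Slope = (0.03125 − 0.01712)/(4.367 − 1.309) = 0.004620; intercept = 0.03125 − 0.004620×4.367 = 0.01108.
Vmax = 1/intercept = 90.3 μM/s; Km = slope × Vmax = 0.004620 × 90.3 = 0.417 mM.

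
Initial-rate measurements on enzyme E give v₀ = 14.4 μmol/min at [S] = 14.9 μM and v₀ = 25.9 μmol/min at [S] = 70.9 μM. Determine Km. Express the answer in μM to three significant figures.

19.1 μM

In reciprocal form, 1/v = (Km/Vmax)·(1/[S]) + 1/Vmax. The two points give (1/[S], 1/v) = (0.06711, 0.06944) and (0.01410, 0.03861).
Slope = (0.06944 − 0.03861)/(0.06711 − 0.01410) = 0.5817; intercept = 0.06944 − 0.5817×0.06711 = 0.03041.
Vmax = 1/intercept = 32.9 μmol/min; Km = slope × Vmax = 0.5817 × 32.9 = 19.1 μM.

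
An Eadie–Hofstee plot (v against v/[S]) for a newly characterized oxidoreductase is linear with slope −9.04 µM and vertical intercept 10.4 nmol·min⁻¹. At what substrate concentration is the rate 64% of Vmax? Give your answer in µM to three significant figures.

16.1 µM

The Eadie–Hofstee slope gives Km = 9.04 µM (slope = −Km).
v/Vmax = [S]/(Km+[S]) = 0.64 ⇒ [S] = Km·0.64/(1−0.64) = 9.04 × 1.778 = 16.1 µM.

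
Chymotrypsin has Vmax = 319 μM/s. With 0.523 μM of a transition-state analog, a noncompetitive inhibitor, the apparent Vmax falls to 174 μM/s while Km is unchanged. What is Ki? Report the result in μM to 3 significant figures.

0.628 μM

Noncompetitive: Vmax,app = Vmax/α with α = 1 + [I]/Ki.
α = Vmax/Vmax,app = 319/174 = 1.833.
Ki = [I]/(α − 1) = 0.523/0.8333 = 0.628 μM.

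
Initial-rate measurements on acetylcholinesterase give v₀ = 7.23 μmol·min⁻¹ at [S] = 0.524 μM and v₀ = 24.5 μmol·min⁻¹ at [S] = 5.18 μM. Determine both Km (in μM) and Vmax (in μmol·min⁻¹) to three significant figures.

Km = 1.90 μM; Vmax = 33.5 μmol·min⁻¹

In reciprocal form, 1/v = (Km/Vmax)·(1/[S]) + 1/Vmax. The two points give (1/[S], 1/v) = (1.908, 0.1383) and (0.1931, 0.04082).
Slope = (0.1383 − 0.04082)/(1.908 − 0.1931) = 0.05684; intercept = 0.1383 − 0.05684×1.908 = 0.02984.
Vmax = 1/intercept = 33.5 μmol·min⁻¹; Km = slope × Vmax = 0.05684 × 33.5 = 1.90 μM.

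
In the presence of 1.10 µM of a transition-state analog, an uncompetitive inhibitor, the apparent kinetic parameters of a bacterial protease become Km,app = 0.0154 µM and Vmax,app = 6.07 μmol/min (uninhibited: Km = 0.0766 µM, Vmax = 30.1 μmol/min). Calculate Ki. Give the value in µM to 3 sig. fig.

Uncompetitive: Vmax,app = Vmax/α (and Km,app = Km/α) with α = 1 + [I]/Ki.
α = Vmax/Vmax,app = 30.1/6.07 = 4.959.
Since α = 1 + [I]/Ki, [I]/Ki = 4.959 − 1 = 3.959 and Ki = 1.10/3.959 = 0.278 µM.

0.278 µM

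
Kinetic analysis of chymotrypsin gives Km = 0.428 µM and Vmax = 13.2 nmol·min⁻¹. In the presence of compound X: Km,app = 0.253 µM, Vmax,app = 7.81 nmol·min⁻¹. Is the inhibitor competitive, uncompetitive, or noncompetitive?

Both Km and Vmax decrease by the same factor (~1.69-fold) — characteristic of uncompetitive inhibition.

uncompetitive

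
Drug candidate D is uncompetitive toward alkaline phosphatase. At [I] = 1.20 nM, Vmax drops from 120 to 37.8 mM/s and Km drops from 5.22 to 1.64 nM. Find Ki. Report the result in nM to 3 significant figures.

0.552 nM

Uncompetitive: Vmax,app = Vmax/α (and Km,app = Km/α) with α = 1 + [I]/Ki.
α = Vmax/Vmax,app = 120/37.8 = 3.175.
Since α = 1 + [I]/Ki, [I]/Ki = 3.175 − 1 = 2.175 and Ki = 1.20/2.175 = 0.552 nM.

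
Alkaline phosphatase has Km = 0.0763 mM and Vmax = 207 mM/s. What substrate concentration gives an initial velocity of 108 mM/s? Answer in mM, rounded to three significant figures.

0.0832 mM

The required fractional saturation is v/Vmax = 108/207 = 0.5217.
Then [S]/(Km+[S]) = 0.5217 ⇒ [S] = 0.0763 × 0.5217/(1 − 0.5217) = 0.0832 mM.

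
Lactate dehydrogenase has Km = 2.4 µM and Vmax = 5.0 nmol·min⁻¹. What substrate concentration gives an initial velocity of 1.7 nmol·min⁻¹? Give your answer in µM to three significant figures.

The required fractional saturation is v/Vmax = 1.7/5.0 = 0.3400.
Then [S]/(Km+[S]) = 0.3400 ⇒ [S] = 2.4 × 0.3400/(1 − 0.3400) = 1.24 µM.

1.24 µM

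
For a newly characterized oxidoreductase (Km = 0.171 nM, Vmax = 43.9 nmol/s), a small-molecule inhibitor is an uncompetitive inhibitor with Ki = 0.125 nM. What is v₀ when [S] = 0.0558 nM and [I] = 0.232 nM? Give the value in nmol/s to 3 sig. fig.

α = 1 + [I]/Ki = 1 + 0.232/0.125 = 2.856.
For an uncompetitive inhibitor, both parameters are divided by α, giving Vmax/α and Km/α: Km,app = 0.0599 nM, Vmax,app = 15.4 nmol/s.
v = Vmax,app·[S]/(Km,app + [S]) = 15.4 × 0.0558/(0.0599 + 0.0558) = 7.41 nmol/s.

7.41 nmol/s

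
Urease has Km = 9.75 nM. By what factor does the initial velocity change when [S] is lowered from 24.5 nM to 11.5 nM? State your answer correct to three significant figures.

The fractional saturations are [S]/(Km+[S]) = 24.5/34.25 = 0.7153 and 11.5/21.25 = 0.5412.
v₂/v₁ is just their ratio: 0.5412/0.7153 = 0.757.

0.757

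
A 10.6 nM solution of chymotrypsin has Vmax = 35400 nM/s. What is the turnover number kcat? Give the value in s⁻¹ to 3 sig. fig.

kcat = Vmax/[E]total = 35400 nM/s / 10.6 nM = 3340 s⁻¹.

3340 s⁻¹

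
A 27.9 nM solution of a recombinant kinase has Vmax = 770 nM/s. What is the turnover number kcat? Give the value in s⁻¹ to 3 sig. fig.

27.6 s⁻¹

kcat = Vmax/[E]total = 770 nM/s / 27.9 nM = 27.6 s⁻¹.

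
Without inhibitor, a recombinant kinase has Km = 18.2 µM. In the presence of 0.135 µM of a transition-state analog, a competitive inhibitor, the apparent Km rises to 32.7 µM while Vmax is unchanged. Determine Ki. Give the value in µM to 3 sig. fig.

Competitive: Km,app = α·Km with α = 1 + [I]/Ki.
α = Km,app/Km = 32.7/18.2 = 1.797.
Ki = [I]/(α − 1) = 0.135/0.7967 = 0.169 µM.

0.169 µM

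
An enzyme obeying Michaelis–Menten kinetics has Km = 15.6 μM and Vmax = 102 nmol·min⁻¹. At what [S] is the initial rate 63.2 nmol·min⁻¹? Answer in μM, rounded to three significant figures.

25.4 μM

The required fractional saturation is v/Vmax = 63.2/102 = 0.6196.
Then [S]/(Km+[S]) = 0.6196 ⇒ [S] = 15.6 × 0.6196/(1 − 0.6196) = 25.4 μM.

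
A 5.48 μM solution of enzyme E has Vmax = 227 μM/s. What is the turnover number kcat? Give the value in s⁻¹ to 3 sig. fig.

41.4 s⁻¹

kcat = Vmax/[E]total = 227 μM/s / 5.48 μM = 41.4 s⁻¹.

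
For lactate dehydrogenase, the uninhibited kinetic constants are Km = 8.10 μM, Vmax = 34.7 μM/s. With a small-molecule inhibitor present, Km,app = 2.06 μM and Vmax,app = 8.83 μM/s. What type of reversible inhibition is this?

Both Km and Vmax decrease by the same factor (~3.93-fold) — characteristic of uncompetitive inhibition.

uncompetitive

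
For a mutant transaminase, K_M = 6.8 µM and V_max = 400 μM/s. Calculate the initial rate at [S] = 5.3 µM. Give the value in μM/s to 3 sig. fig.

v = Vmax·[S]/(Km + [S]) = 400 × 5.3 / (6.8 + 5.3)
  = 2120 / 12.10 = 175 μM/s.

175 μM/s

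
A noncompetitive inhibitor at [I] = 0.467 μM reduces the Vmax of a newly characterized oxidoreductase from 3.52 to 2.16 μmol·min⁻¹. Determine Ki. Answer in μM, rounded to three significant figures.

0.742 μM

Noncompetitive: Vmax,app = Vmax/α with α = 1 + [I]/Ki.
α = Vmax/Vmax,app = 3.52/2.16 = 1.630.
Since α = 1 + [I]/Ki, [I]/Ki = 1.630 − 1 = 0.6296 and Ki = 0.467/0.6296 = 0.742 μM.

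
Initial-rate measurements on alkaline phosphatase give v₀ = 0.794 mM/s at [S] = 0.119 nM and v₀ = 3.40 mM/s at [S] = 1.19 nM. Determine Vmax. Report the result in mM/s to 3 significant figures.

From v = Vmax[S]/(Km+[S]), each point gives Vmax = v(Km+[S])/[S].
Equating: 0.794(Km+0.119)/0.119 = 3.40(Km+1.19)/1.19.
6.672·Km + 0.794 = 2.857·Km + 3.40, so (6.672 − 2.857)·Km = 3.40 − 0.794.
Km = 2.606/3.815 = 0.683 nM; then Vmax = 0.794(0.683+0.119)/0.119 = 5.35 mM/s.

5.35 mM/s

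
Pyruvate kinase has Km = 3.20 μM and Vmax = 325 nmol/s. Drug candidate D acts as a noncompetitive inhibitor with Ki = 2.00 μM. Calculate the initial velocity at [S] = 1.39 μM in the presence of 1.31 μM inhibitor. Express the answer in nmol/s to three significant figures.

α = 1 + [I]/Ki = 1 + 1.31/2.00 = 1.655.
For a noncompetitive inhibitor, Vmax is reduced to Vmax/α while Km is unchanged: Km,app = 3.20 μM, Vmax,app = 196 nmol/s.
v = Vmax,app·[S]/(Km,app + [S]) = 196 × 1.39/(3.20 + 1.39) = 59.5 nmol/s.

59.5 nmol/s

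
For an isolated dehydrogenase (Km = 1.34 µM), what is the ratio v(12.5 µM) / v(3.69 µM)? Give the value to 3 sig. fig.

1.23

Since Vmax cancels, v₂/v₁ = [S]₂(Km+[S]₁) / [S]₁(Km+[S]₂).
= 12.5×(1.34+3.69) / (3.69×(1.34+12.5)) = 62.88/51.07 = 1.23.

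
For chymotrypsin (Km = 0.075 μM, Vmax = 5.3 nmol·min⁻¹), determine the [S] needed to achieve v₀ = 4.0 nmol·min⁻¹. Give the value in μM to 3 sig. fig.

The required fractional saturation is v/Vmax = 4.0/5.3 = 0.7547.
Then [S]/(Km+[S]) = 0.7547 ⇒ [S] = 0.075 × 0.7547/(1 − 0.7547) = 0.231 μM.

0.231 μM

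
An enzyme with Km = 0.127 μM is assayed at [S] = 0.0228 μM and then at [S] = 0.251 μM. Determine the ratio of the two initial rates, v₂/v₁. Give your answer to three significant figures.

4.36

The fractional saturations are [S]/(Km+[S]) = 0.0228/0.1498 = 0.1522 and 0.251/0.3780 = 0.6640.
v₂/v₁ is just their ratio: 0.6640/0.1522 = 4.36.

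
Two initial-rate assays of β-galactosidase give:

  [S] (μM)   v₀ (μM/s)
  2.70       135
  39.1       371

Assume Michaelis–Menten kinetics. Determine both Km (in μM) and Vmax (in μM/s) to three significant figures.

From v = Vmax[S]/(Km+[S]), each point gives Vmax = v(Km+[S])/[S].
Equating: 135(Km+2.70)/2.70 = 371(Km+39.1)/39.1.
50.00·Km + 135 = 9.488·Km + 371, so (50.00 − 9.488)·Km = 371 − 135.
Km = 236.0/40.51 = 5.83 μM; then Vmax = 135(5.83+2.70)/2.70 = 426 μM/s.

Km = 5.83 μM; Vmax = 426 μM/s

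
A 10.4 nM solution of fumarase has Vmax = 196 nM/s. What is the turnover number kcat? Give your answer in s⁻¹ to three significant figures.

18.8 s⁻¹

kcat = Vmax/[E]total = 196 nM/s / 10.4 nM = 18.8 s⁻¹.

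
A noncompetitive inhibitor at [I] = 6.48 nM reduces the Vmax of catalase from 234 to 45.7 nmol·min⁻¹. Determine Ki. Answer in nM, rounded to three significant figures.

1.57 nM

Noncompetitive: Vmax,app = Vmax/α with α = 1 + [I]/Ki.
α = Vmax/Vmax,app = 234/45.7 = 5.120.
Since α = 1 + [I]/Ki, [I]/Ki = 5.120 − 1 = 4.120 and Ki = 6.48/4.120 = 1.57 nM.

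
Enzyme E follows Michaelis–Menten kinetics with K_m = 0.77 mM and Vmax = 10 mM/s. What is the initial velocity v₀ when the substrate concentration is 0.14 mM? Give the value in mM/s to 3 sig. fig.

1.54 mM/s

[S]/(Km+[S]) = 0.14/0.9100 = 0.1538, the fractional saturation.
v = 0.1538 × Vmax = 0.1538 × 10 = 1.54 mM/s.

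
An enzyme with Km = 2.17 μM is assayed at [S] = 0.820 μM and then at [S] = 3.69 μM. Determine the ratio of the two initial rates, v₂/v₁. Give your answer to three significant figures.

2.30

The fractional saturations are [S]/(Km+[S]) = 0.820/2.990 = 0.2742 and 3.69/5.860 = 0.6297.
v₂/v₁ is just their ratio: 0.6297/0.2742 = 2.30.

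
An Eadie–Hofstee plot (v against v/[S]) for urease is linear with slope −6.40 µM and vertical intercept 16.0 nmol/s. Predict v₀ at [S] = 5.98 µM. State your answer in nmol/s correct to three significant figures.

In the Eadie–Hofstee form v = Vmax − Km·(v/[S]), the slope is −Km and the intercept is Vmax, so Km = 6.40 µM and Vmax = 16.0 nmol/s.
v = 16.0 × 5.98/(6.40 + 5.98) = 7.73 nmol/s.

7.73 nmol/s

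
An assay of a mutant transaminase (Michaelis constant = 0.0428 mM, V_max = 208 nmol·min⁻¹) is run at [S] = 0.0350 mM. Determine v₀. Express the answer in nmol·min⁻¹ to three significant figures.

93.6 nmol·min⁻¹

v = Vmax·[S]/(Km + [S]) = 208 × 0.0350 / (0.0428 + 0.0350)
  = 7.280 / 0.07780 = 93.6 nmol·min⁻¹.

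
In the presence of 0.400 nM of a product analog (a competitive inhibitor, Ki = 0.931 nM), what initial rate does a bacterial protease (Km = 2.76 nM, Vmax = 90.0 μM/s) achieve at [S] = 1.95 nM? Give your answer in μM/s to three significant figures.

29.8 μM/s

With α = 1 + [I]/Ki = 1 + 0.400/0.931 = 1.430, the competitive rate law is v = Vmax[S] / (αKm + [S]).
v = 90.0×1.95 / (1.430×2.76 + 1.95) = 175.5/5.896 = 29.8 μM/s.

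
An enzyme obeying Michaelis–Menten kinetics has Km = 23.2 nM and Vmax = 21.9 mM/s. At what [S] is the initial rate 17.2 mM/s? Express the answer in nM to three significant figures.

84.9 nM

Rearranging v = Vmax[S]/(Km+[S]) gives [S] = Km·v/(Vmax − v).
[S] = 23.2 × 17.2 / (21.9 − 17.2) = 399.0/4.700 = 84.9 nM.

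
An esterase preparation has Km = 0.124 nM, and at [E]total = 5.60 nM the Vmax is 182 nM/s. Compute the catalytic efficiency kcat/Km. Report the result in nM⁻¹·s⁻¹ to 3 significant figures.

262 nM⁻¹·s⁻¹

kcat = Vmax/[E]total = 182/5.60 = 32.5 s⁻¹.
kcat/Km = 32.5/0.124 = 262 nM⁻¹·s⁻¹.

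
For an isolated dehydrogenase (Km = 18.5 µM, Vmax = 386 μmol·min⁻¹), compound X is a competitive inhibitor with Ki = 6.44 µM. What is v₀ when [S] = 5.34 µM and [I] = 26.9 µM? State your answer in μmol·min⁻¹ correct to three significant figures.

20.4 μmol·min⁻¹

With α = 1 + [I]/Ki = 1 + 26.9/6.44 = 5.177, the competitive rate law is v = Vmax[S] / (αKm + [S]).
v = 386×5.34 / (5.177×18.5 + 5.34) = 2061/101.1 = 20.4 μmol·min⁻¹.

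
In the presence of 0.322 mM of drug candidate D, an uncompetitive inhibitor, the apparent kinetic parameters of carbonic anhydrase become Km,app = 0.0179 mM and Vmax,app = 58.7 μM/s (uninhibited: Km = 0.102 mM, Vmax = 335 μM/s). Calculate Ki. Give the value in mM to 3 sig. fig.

0.0684 mM

Uncompetitive: Vmax,app = Vmax/α (and Km,app = Km/α) with α = 1 + [I]/Ki.
α = Vmax/Vmax,app = 335/58.7 = 5.707.
Ki = [I]/(α − 1) = 0.322/4.707 = 0.0684 mM.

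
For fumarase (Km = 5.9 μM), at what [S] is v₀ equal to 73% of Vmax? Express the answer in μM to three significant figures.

v/Vmax = [S]/(Km+[S]) = 0.73, so [S] = Km·0.73/(1 − 0.73) = 5.9 × 2.704.
[S] = 16.0 μM.

16.0 μM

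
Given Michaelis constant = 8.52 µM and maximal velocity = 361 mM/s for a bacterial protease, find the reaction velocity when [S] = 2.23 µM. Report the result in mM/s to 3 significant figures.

[S]/(Km+[S]) = 2.23/10.75 = 0.2074, the fractional saturation.
v = 0.2074 × Vmax = 0.2074 × 361 = 74.9 mM/s.

74.9 mM/s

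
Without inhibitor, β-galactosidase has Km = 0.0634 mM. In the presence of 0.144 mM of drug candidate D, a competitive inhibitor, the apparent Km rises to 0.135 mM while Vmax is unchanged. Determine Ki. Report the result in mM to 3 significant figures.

Competitive: Km,app = α·Km with α = 1 + [I]/Ki.
α = Km,app/Km = 0.135/0.0634 = 2.129.
Since α = 1 + [I]/Ki, [I]/Ki = 2.129 − 1 = 1.129 and Ki = 0.144/1.129 = 0.128 mM.

0.128 mM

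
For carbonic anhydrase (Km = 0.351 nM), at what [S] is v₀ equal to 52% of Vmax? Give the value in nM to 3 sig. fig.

0.380 nM

v/Vmax = [S]/(Km+[S]) = 0.52, so [S] = Km·0.52/(1 − 0.52) = 0.351 × 1.083.
[S] = 0.380 nM.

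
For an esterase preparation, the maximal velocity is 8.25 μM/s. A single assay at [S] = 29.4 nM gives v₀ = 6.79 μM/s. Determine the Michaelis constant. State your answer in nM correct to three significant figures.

From v = Vmax[S]/(Km+[S]), Km = [S](Vmax − v)/v.
Km = 29.4 × (8.25 − 6.79) / 6.79 = 42.92/6.79 = 6.32 nM.

6.32 nM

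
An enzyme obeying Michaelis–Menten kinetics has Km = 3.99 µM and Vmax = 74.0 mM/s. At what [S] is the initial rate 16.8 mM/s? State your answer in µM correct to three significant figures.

Rearranging v = Vmax[S]/(Km+[S]) gives [S] = Km·v/(Vmax − v).
[S] = 3.99 × 16.8 / (74.0 − 16.8) = 67.03/57.20 = 1.17 µM.

1.17 µM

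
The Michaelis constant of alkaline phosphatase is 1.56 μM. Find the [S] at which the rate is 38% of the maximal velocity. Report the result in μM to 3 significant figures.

0.956 μM

v/Vmax = [S]/(Km+[S]) = 0.38, so [S] = Km·0.38/(1 − 0.38) = 1.56 × 0.6129.
[S] = 0.956 μM.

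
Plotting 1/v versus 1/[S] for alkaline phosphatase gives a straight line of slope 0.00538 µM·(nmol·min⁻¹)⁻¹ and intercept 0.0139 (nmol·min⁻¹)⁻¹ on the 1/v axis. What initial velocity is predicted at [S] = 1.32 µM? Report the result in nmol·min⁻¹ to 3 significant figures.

55.6 nmol·min⁻¹

The y-intercept is 1/Vmax, so Vmax = 1/0.0139 = 71.9 nmol·min⁻¹.
The slope is Km/Vmax, so Km = 0.00538 × 71.9 = 0.387 µM.
Then v = 71.9 × 1.32/(0.387 + 1.32) = 55.6 nmol·min⁻¹.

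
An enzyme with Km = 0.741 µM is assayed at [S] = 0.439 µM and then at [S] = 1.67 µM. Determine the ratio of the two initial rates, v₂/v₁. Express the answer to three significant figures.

Since Vmax cancels, v₂/v₁ = [S]₂(Km+[S]₁) / [S]₁(Km+[S]₂).
= 1.67×(0.741+0.439) / (0.439×(0.741+1.67)) = 1.971/1.058 = 1.86.

1.86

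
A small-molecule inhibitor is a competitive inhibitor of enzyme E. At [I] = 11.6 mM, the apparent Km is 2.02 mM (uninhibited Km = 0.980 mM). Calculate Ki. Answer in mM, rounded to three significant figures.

Competitive: Km,app = α·Km with α = 1 + [I]/Ki.
α = Km,app/Km = 2.02/0.980 = 2.061.
Since α = 1 + [I]/Ki, [I]/Ki = 2.061 − 1 = 1.061 and Ki = 11.6/1.061 = 10.9 mM.

10.9 mM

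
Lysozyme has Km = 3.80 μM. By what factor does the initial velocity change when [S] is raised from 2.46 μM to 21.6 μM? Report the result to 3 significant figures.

2.16

Since Vmax cancels, v₂/v₁ = [S]₂(Km+[S]₁) / [S]₁(Km+[S]₂).
= 21.6×(3.80+2.46) / (2.46×(3.80+21.6)) = 135.2/62.48 = 2.16.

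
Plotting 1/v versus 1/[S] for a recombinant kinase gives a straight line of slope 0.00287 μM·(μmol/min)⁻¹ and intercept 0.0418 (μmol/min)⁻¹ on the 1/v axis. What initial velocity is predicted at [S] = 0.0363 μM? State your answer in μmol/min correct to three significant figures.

The y-intercept is 1/Vmax, so Vmax = 1/0.0418 = 23.9 μmol/min.
The slope is Km/Vmax, so Km = 0.00287 × 23.9 = 0.0687 μM.
Then v = 23.9 × 0.0363/(0.0687 + 0.0363) = 8.27 μmol/min.

8.27 μmol/min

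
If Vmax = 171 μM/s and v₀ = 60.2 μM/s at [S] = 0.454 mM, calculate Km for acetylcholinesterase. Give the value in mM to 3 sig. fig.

0.836 mM

v/Vmax = 60.2/171 = 0.3520 = [S]/(Km+[S]).
So Km + [S] = [S]/0.3520 = 1.290 mM, giving Km = 1.290 − 0.454 = 0.836 mM.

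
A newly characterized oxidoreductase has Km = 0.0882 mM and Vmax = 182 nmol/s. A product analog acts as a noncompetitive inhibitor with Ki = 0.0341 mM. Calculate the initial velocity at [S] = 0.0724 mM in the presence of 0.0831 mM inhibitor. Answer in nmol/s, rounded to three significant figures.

With α = 1 + [I]/Ki = 1 + 0.0831/0.0341 = 3.437, the noncompetitive rate law is v = (Vmax/α)·[S] / (Km + [S]).
v = (182/3.437)×0.0724 / (0.0882 + 0.0724) = 3.834/0.1606 = 23.9 nmol/s.

23.9 nmol/s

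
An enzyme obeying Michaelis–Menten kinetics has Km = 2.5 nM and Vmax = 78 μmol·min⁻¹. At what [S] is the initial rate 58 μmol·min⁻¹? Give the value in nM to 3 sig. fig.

Rearranging v = Vmax[S]/(Km+[S]) gives [S] = Km·v/(Vmax − v).
[S] = 2.5 × 58 / (78 − 58) = 145.0/20.00 = 7.25 nM.

7.25 nM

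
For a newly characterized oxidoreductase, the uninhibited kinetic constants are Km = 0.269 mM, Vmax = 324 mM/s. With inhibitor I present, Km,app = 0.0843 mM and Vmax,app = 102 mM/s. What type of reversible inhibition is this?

Both Km and Vmax decrease by the same factor (~3.19-fold) — characteristic of uncompetitive inhibition.

uncompetitive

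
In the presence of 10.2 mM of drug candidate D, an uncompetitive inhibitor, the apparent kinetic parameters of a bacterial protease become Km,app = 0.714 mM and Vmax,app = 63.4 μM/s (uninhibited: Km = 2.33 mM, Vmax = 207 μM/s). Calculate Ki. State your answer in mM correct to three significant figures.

Uncompetitive: Vmax,app = Vmax/α (and Km,app = Km/α) with α = 1 + [I]/Ki.
α = Vmax/Vmax,app = 207/63.4 = 3.265.
Since α = 1 + [I]/Ki, [I]/Ki = 3.265 − 1 = 2.265 and Ki = 10.2/2.265 = 4.50 mM.

4.50 mM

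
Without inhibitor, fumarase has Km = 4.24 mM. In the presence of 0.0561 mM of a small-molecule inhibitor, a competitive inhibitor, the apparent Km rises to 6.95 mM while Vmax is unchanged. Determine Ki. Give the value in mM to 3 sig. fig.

Competitive: Km,app = α·Km with α = 1 + [I]/Ki.
α = Km,app/Km = 6.95/4.24 = 1.639.
Since α = 1 + [I]/Ki, [I]/Ki = 1.639 − 1 = 0.6392 and Ki = 0.0561/0.6392 = 0.0878 mM.

0.0878 mM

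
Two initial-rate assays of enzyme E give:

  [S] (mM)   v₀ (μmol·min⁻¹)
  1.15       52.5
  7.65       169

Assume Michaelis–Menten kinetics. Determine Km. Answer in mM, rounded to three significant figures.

4.94 mM

From v = Vmax[S]/(Km+[S]), each point gives Vmax = v(Km+[S])/[S].
Equating: 52.5(Km+1.15)/1.15 = 169(Km+7.65)/7.65.
45.65·Km + 52.5 = 22.09·Km + 169, so (45.65 − 22.09)·Km = 169 − 52.5.
Km = 116.5/23.56 = 4.94 mM; then Vmax = 52.5(4.94+1.15)/1.15 = 278 μmol·min⁻¹.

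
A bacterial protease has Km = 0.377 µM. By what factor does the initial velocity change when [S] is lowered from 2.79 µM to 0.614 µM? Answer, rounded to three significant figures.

0.703

The fractional saturations are [S]/(Km+[S]) = 2.79/3.167 = 0.8810 and 0.614/0.9910 = 0.6196.
v₂/v₁ is just their ratio: 0.6196/0.8810 = 0.703.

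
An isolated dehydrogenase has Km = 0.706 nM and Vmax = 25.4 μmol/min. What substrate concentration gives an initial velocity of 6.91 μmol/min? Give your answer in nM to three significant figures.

0.264 nM

The required fractional saturation is v/Vmax = 6.91/25.4 = 0.2720.
Then [S]/(Km+[S]) = 0.2720 ⇒ [S] = 0.706 × 0.2720/(1 − 0.2720) = 0.264 nM.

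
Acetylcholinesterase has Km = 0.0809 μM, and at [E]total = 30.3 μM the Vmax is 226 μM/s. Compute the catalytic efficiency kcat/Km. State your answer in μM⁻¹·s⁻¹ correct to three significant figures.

kcat = Vmax/[E]total = 226/30.3 = 7.46 s⁻¹.
kcat/Km = 7.46/0.0809 = 92.2 μM⁻¹·s⁻¹.

92.2 μM⁻¹·s⁻¹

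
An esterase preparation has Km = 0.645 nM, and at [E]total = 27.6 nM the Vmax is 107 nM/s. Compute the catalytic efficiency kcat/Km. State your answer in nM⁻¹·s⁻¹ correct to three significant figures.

kcat = Vmax/[E]total = 107/27.6 = 3.88 s⁻¹.
kcat/Km = 3.88/0.645 = 6.01 nM⁻¹·s⁻¹.

6.01 nM⁻¹·s⁻¹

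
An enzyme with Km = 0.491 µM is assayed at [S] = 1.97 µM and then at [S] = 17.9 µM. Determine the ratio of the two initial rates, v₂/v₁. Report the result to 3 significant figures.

The fractional saturations are [S]/(Km+[S]) = 1.97/2.461 = 0.8005 and 17.9/18.39 = 0.9733.
v₂/v₁ is just their ratio: 0.9733/0.8005 = 1.22.

1.22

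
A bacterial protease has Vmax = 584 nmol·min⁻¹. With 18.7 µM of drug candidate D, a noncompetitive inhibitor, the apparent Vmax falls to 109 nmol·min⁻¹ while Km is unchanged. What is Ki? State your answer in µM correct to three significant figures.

Noncompetitive: Vmax,app = Vmax/α with α = 1 + [I]/Ki.
α = Vmax/Vmax,app = 584/109 = 5.358.
Since α = 1 + [I]/Ki, [I]/Ki = 5.358 − 1 = 4.358 and Ki = 18.7/4.358 = 4.29 µM.

4.29 µM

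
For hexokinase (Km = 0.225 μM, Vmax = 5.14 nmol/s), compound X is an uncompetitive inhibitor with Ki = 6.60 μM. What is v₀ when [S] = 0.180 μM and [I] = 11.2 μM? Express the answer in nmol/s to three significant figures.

α = 1 + [I]/Ki = 1 + 11.2/6.60 = 2.697.
For an uncompetitive inhibitor, both parameters are divided by α, giving Vmax/α and Km/α: Km,app = 0.0834 μM, Vmax,app = 1.91 nmol/s.
v = Vmax,app·[S]/(Km,app + [S]) = 1.91 × 0.180/(0.0834 + 0.180) = 1.30 nmol/s.

1.30 nmol/s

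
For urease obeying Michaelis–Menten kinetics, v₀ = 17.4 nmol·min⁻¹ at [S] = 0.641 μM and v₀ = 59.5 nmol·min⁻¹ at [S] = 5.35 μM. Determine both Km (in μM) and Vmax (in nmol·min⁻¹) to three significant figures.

From v = Vmax[S]/(Km+[S]), each point gives Vmax = v(Km+[S])/[S].
Equating: 17.4(Km+0.641)/0.641 = 59.5(Km+5.35)/5.35.
27.15·Km + 17.4 = 11.12·Km + 59.5, so (27.15 − 11.12)·Km = 59.5 − 17.4.
Km = 42.10/16.02 = 2.63 μM; then Vmax = 17.4(2.63+0.641)/0.641 = 88.7 nmol·min⁻¹.

Km = 2.63 μM; Vmax = 88.7 nmol·min⁻¹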